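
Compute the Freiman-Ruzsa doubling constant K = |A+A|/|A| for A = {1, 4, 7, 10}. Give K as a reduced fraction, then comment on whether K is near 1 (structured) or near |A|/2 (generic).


|A| = 4.
Compute A + A by enumerating all 16 pairs.
A + A = {2, 5, 8, 11, 14, 17, 20}, so |A + A| = 7.
K = |A + A| / |A| = 7/4 (already in lowest terms) ≈ 1.7500.
Reference: AP of size 4 gives K = 7/4 ≈ 1.7500; a fully generic set of size 4 gives K ≈ 2.5000.

|A| = 4, |A + A| = 7, K = 7/4.


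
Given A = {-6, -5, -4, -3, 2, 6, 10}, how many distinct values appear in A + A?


A + A = {a + a' : a, a' ∈ A}; |A| = 7.
General bounds: 2|A| - 1 ≤ |A + A| ≤ |A|(|A|+1)/2, i.e. 13 ≤ |A + A| ≤ 28.
Lower bound 2|A|-1 is attained iff A is an arithmetic progression.
Enumerate sums a + a' for a ≤ a' (symmetric, so this suffices):
a = -6: -6+-6=-12, -6+-5=-11, -6+-4=-10, -6+-3=-9, -6+2=-4, -6+6=0, -6+10=4
a = -5: -5+-5=-10, -5+-4=-9, -5+-3=-8, -5+2=-3, -5+6=1, -5+10=5
a = -4: -4+-4=-8, -4+-3=-7, -4+2=-2, -4+6=2, -4+10=6
a = -3: -3+-3=-6, -3+2=-1, -3+6=3, -3+10=7
a = 2: 2+2=4, 2+6=8, 2+10=12
a = 6: 6+6=12, 6+10=16
a = 10: 10+10=20
Distinct sums: {-12, -11, -10, -9, -8, -7, -6, -4, -3, -2, -1, 0, 1, 2, 3, 4, 5, 6, 7, 8, 12, 16, 20}
|A + A| = 23

|A + A| = 23


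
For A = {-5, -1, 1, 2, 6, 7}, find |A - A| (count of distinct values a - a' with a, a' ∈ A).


A - A = {a - a' : a, a' ∈ A}; |A| = 6.
Bounds: 2|A|-1 ≤ |A - A| ≤ |A|² - |A| + 1, i.e. 11 ≤ |A - A| ≤ 31.
Note: 0 ∈ A - A always (from a - a). The set is symmetric: if d ∈ A - A then -d ∈ A - A.
Enumerate nonzero differences d = a - a' with a > a' (then include -d):
Positive differences: {1, 2, 3, 4, 5, 6, 7, 8, 11, 12}
Full difference set: {0} ∪ (positive diffs) ∪ (negative diffs).
|A - A| = 1 + 2·10 = 21 (matches direct enumeration: 21).

|A - A| = 21


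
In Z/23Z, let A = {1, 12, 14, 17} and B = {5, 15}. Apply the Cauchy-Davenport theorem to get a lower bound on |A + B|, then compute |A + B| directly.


Cauchy-Davenport: |A + B| ≥ min(p, |A| + |B| - 1) for A, B nonempty in Z/pZ.
|A| = 4, |B| = 2, p = 23.
CD lower bound = min(23, 4 + 2 - 1) = min(23, 5) = 5.
Compute A + B mod 23 directly:
a = 1: 1+5=6, 1+15=16
a = 12: 12+5=17, 12+15=4
a = 14: 14+5=19, 14+15=6
a = 17: 17+5=22, 17+15=9
A + B = {4, 6, 9, 16, 17, 19, 22}, so |A + B| = 7.
Verify: 7 ≥ 5? Yes ✓.

CD lower bound = 5, actual |A + B| = 7.


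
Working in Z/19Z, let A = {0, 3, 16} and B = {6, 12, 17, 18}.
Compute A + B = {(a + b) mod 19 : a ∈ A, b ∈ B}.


Work in Z/19Z: reduce every sum a + b modulo 19.
Enumerate all 12 pairs:
a = 0: 0+6=6, 0+12=12, 0+17=17, 0+18=18
a = 3: 3+6=9, 3+12=15, 3+17=1, 3+18=2
a = 16: 16+6=3, 16+12=9, 16+17=14, 16+18=15
Distinct residues collected: {1, 2, 3, 6, 9, 12, 14, 15, 17, 18}
|A + B| = 10 (out of 19 total residues).

A + B = {1, 2, 3, 6, 9, 12, 14, 15, 17, 18}


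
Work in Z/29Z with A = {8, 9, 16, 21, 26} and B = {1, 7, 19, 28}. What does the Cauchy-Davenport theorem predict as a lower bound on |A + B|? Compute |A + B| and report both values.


Cauchy-Davenport: |A + B| ≥ min(p, |A| + |B| - 1) for A, B nonempty in Z/pZ.
|A| = 5, |B| = 4, p = 29.
CD lower bound = min(29, 5 + 4 - 1) = min(29, 8) = 8.
Compute A + B mod 29 directly:
a = 8: 8+1=9, 8+7=15, 8+19=27, 8+28=7
a = 9: 9+1=10, 9+7=16, 9+19=28, 9+28=8
a = 16: 16+1=17, 16+7=23, 16+19=6, 16+28=15
a = 21: 21+1=22, 21+7=28, 21+19=11, 21+28=20
a = 26: 26+1=27, 26+7=4, 26+19=16, 26+28=25
A + B = {4, 6, 7, 8, 9, 10, 11, 15, 16, 17, 20, 22, 23, 25, 27, 28}, so |A + B| = 16.
Verify: 16 ≥ 8? Yes ✓.

CD lower bound = 8, actual |A + B| = 16.


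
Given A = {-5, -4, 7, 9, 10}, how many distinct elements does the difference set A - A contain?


A - A = {a - a' : a, a' ∈ A}; |A| = 5.
Bounds: 2|A|-1 ≤ |A - A| ≤ |A|² - |A| + 1, i.e. 9 ≤ |A - A| ≤ 21.
Note: 0 ∈ A - A always (from a - a). The set is symmetric: if d ∈ A - A then -d ∈ A - A.
Enumerate nonzero differences d = a - a' with a > a' (then include -d):
Positive differences: {1, 2, 3, 11, 12, 13, 14, 15}
Full difference set: {0} ∪ (positive diffs) ∪ (negative diffs).
|A - A| = 1 + 2·8 = 17 (matches direct enumeration: 17).

|A - A| = 17


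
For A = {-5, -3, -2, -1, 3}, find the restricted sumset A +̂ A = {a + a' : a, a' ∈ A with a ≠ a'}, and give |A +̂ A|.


Restricted sumset: A +̂ A = {a + a' : a ∈ A, a' ∈ A, a ≠ a'}.
Equivalently, take A + A and drop any sum 2a that is achievable ONLY as a + a for a ∈ A (i.e. sums representable only with equal summands).
Enumerate pairs (a, a') with a < a' (symmetric, so each unordered pair gives one sum; this covers all a ≠ a'):
  -5 + -3 = -8
  -5 + -2 = -7
  -5 + -1 = -6
  -5 + 3 = -2
  -3 + -2 = -5
  -3 + -1 = -4
  -3 + 3 = 0
  -2 + -1 = -3
  -2 + 3 = 1
  -1 + 3 = 2
Collected distinct sums: {-8, -7, -6, -5, -4, -3, -2, 0, 1, 2}
|A +̂ A| = 10
(Reference bound: |A +̂ A| ≥ 2|A| - 3 for |A| ≥ 2, with |A| = 5 giving ≥ 7.)

|A +̂ A| = 10


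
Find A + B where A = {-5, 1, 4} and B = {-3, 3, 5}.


A + B = {a + b : a ∈ A, b ∈ B}.
Enumerate all |A|·|B| = 3·3 = 9 pairs (a, b) and collect distinct sums.
a = -5: -5+-3=-8, -5+3=-2, -5+5=0
a = 1: 1+-3=-2, 1+3=4, 1+5=6
a = 4: 4+-3=1, 4+3=7, 4+5=9
Collecting distinct sums: A + B = {-8, -2, 0, 1, 4, 6, 7, 9}
|A + B| = 8

A + B = {-8, -2, 0, 1, 4, 6, 7, 9}


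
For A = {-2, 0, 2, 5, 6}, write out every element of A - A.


A - A = {a - a' : a, a' ∈ A}.
Compute a - a' for each ordered pair (a, a'):
a = -2: -2--2=0, -2-0=-2, -2-2=-4, -2-5=-7, -2-6=-8
a = 0: 0--2=2, 0-0=0, 0-2=-2, 0-5=-5, 0-6=-6
a = 2: 2--2=4, 2-0=2, 2-2=0, 2-5=-3, 2-6=-4
a = 5: 5--2=7, 5-0=5, 5-2=3, 5-5=0, 5-6=-1
a = 6: 6--2=8, 6-0=6, 6-2=4, 6-5=1, 6-6=0
Collecting distinct values (and noting 0 appears from a-a):
A - A = {-8, -7, -6, -5, -4, -3, -2, -1, 0, 1, 2, 3, 4, 5, 6, 7, 8}
|A - A| = 17

A - A = {-8, -7, -6, -5, -4, -3, -2, -1, 0, 1, 2, 3, 4, 5, 6, 7, 8}


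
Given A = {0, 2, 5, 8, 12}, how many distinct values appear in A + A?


A + A = {a + a' : a, a' ∈ A}; |A| = 5.
General bounds: 2|A| - 1 ≤ |A + A| ≤ |A|(|A|+1)/2, i.e. 9 ≤ |A + A| ≤ 15.
Lower bound 2|A|-1 is attained iff A is an arithmetic progression.
Enumerate sums a + a' for a ≤ a' (symmetric, so this suffices):
a = 0: 0+0=0, 0+2=2, 0+5=5, 0+8=8, 0+12=12
a = 2: 2+2=4, 2+5=7, 2+8=10, 2+12=14
a = 5: 5+5=10, 5+8=13, 5+12=17
a = 8: 8+8=16, 8+12=20
a = 12: 12+12=24
Distinct sums: {0, 2, 4, 5, 7, 8, 10, 12, 13, 14, 16, 17, 20, 24}
|A + A| = 14

|A + A| = 14


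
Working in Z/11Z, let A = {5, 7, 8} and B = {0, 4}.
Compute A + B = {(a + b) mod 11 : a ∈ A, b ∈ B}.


Work in Z/11Z: reduce every sum a + b modulo 11.
Enumerate all 6 pairs:
a = 5: 5+0=5, 5+4=9
a = 7: 7+0=7, 7+4=0
a = 8: 8+0=8, 8+4=1
Distinct residues collected: {0, 1, 5, 7, 8, 9}
|A + B| = 6 (out of 11 total residues).

A + B = {0, 1, 5, 7, 8, 9}


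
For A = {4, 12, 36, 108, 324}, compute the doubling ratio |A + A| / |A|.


|A| = 5.
Compute A + A by enumerating all 25 pairs.
A + A = {8, 16, 24, 40, 48, 72, 112, 120, 144, 216, 328, 336, 360, 432, 648}, so |A + A| = 15.
K = |A + A| / |A| = 15/5 = 3/1 ≈ 3.0000.
Reference: AP of size 5 gives K = 9/5 ≈ 1.8000; a fully generic set of size 5 gives K ≈ 3.0000.

|A| = 5, |A + A| = 15, K = 15/5 = 3/1.


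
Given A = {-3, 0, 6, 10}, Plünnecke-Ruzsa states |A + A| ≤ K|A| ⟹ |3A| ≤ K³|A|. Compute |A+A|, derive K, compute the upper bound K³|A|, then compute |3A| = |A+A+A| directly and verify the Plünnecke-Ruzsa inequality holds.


|A| = 4.
Step 1: Compute A + A by enumerating all 16 pairs.
A + A = {-6, -3, 0, 3, 6, 7, 10, 12, 16, 20}, so |A + A| = 10.
Step 2: Doubling constant K = |A + A|/|A| = 10/4 = 10/4 ≈ 2.5000.
Step 3: Plünnecke-Ruzsa gives |3A| ≤ K³·|A| = (2.5000)³ · 4 ≈ 62.5000.
Step 4: Compute 3A = A + A + A directly by enumerating all triples (a,b,c) ∈ A³; |3A| = 19.
Step 5: Check 19 ≤ 62.5000? Yes ✓.

K = 10/4, Plünnecke-Ruzsa bound K³|A| ≈ 62.5000, |3A| = 19, inequality holds.


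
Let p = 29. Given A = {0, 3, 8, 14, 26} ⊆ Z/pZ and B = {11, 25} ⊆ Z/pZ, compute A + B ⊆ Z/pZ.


Work in Z/29Z: reduce every sum a + b modulo 29.
Enumerate all 10 pairs:
a = 0: 0+11=11, 0+25=25
a = 3: 3+11=14, 3+25=28
a = 8: 8+11=19, 8+25=4
a = 14: 14+11=25, 14+25=10
a = 26: 26+11=8, 26+25=22
Distinct residues collected: {4, 8, 10, 11, 14, 19, 22, 25, 28}
|A + B| = 9 (out of 29 total residues).

A + B = {4, 8, 10, 11, 14, 19, 22, 25, 28}


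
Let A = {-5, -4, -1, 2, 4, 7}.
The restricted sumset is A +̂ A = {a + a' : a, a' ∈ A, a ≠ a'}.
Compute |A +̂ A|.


Restricted sumset: A +̂ A = {a + a' : a ∈ A, a' ∈ A, a ≠ a'}.
Equivalently, take A + A and drop any sum 2a that is achievable ONLY as a + a for a ∈ A (i.e. sums representable only with equal summands).
Enumerate pairs (a, a') with a < a' (symmetric, so each unordered pair gives one sum; this covers all a ≠ a'):
  -5 + -4 = -9
  -5 + -1 = -6
  -5 + 2 = -3
  -5 + 4 = -1
  -5 + 7 = 2
  -4 + -1 = -5
  -4 + 2 = -2
  -4 + 4 = 0
  -4 + 7 = 3
  -1 + 2 = 1
  -1 + 4 = 3
  -1 + 7 = 6
  2 + 4 = 6
  2 + 7 = 9
  4 + 7 = 11
Collected distinct sums: {-9, -6, -5, -3, -2, -1, 0, 1, 2, 3, 6, 9, 11}
|A +̂ A| = 13
(Reference bound: |A +̂ A| ≥ 2|A| - 3 for |A| ≥ 2, with |A| = 6 giving ≥ 9.)

|A +̂ A| = 13


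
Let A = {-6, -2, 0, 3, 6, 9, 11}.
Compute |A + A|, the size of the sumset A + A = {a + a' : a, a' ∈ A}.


A + A = {a + a' : a, a' ∈ A}; |A| = 7.
General bounds: 2|A| - 1 ≤ |A + A| ≤ |A|(|A|+1)/2, i.e. 13 ≤ |A + A| ≤ 28.
Lower bound 2|A|-1 is attained iff A is an arithmetic progression.
Enumerate sums a + a' for a ≤ a' (symmetric, so this suffices):
a = -6: -6+-6=-12, -6+-2=-8, -6+0=-6, -6+3=-3, -6+6=0, -6+9=3, -6+11=5
a = -2: -2+-2=-4, -2+0=-2, -2+3=1, -2+6=4, -2+9=7, -2+11=9
a = 0: 0+0=0, 0+3=3, 0+6=6, 0+9=9, 0+11=11
a = 3: 3+3=6, 3+6=9, 3+9=12, 3+11=14
a = 6: 6+6=12, 6+9=15, 6+11=17
a = 9: 9+9=18, 9+11=20
a = 11: 11+11=22
Distinct sums: {-12, -8, -6, -4, -3, -2, 0, 1, 3, 4, 5, 6, 7, 9, 11, 12, 14, 15, 17, 18, 20, 22}
|A + A| = 22

|A + A| = 22


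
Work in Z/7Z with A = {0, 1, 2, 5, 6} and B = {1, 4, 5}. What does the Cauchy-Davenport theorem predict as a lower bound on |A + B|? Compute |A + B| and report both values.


Cauchy-Davenport: |A + B| ≥ min(p, |A| + |B| - 1) for A, B nonempty in Z/pZ.
|A| = 5, |B| = 3, p = 7.
CD lower bound = min(7, 5 + 3 - 1) = min(7, 7) = 7.
Compute A + B mod 7 directly:
a = 0: 0+1=1, 0+4=4, 0+5=5
a = 1: 1+1=2, 1+4=5, 1+5=6
a = 2: 2+1=3, 2+4=6, 2+5=0
a = 5: 5+1=6, 5+4=2, 5+5=3
a = 6: 6+1=0, 6+4=3, 6+5=4
A + B = {0, 1, 2, 3, 4, 5, 6}, so |A + B| = 7.
Verify: 7 ≥ 7? Yes ✓.

CD lower bound = 7, actual |A + B| = 7.


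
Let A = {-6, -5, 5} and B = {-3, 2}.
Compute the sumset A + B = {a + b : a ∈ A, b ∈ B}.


A + B = {a + b : a ∈ A, b ∈ B}.
Enumerate all |A|·|B| = 3·2 = 6 pairs (a, b) and collect distinct sums.
a = -6: -6+-3=-9, -6+2=-4
a = -5: -5+-3=-8, -5+2=-3
a = 5: 5+-3=2, 5+2=7
Collecting distinct sums: A + B = {-9, -8, -4, -3, 2, 7}
|A + B| = 6

A + B = {-9, -8, -4, -3, 2, 7}


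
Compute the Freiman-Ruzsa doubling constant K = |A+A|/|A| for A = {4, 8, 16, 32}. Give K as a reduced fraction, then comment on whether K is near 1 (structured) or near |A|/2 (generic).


|A| = 4.
Compute A + A by enumerating all 16 pairs.
A + A = {8, 12, 16, 20, 24, 32, 36, 40, 48, 64}, so |A + A| = 10.
K = |A + A| / |A| = 10/4 = 5/2 ≈ 2.5000.
Reference: AP of size 4 gives K = 7/4 ≈ 1.7500; a fully generic set of size 4 gives K ≈ 2.5000.

|A| = 4, |A + A| = 10, K = 10/4 = 5/2.


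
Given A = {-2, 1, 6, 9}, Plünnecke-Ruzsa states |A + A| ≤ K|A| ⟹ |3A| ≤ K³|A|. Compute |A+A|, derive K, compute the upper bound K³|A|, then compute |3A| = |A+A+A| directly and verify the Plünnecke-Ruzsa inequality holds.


|A| = 4.
Step 1: Compute A + A by enumerating all 16 pairs.
A + A = {-4, -1, 2, 4, 7, 10, 12, 15, 18}, so |A + A| = 9.
Step 2: Doubling constant K = |A + A|/|A| = 9/4 = 9/4 ≈ 2.2500.
Step 3: Plünnecke-Ruzsa gives |3A| ≤ K³·|A| = (2.2500)³ · 4 ≈ 45.5625.
Step 4: Compute 3A = A + A + A directly by enumerating all triples (a,b,c) ∈ A³; |3A| = 16.
Step 5: Check 16 ≤ 45.5625? Yes ✓.

K = 9/4, Plünnecke-Ruzsa bound K³|A| ≈ 45.5625, |3A| = 16, inequality holds.


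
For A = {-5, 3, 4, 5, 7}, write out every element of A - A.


A - A = {a - a' : a, a' ∈ A}.
Compute a - a' for each ordered pair (a, a'):
a = -5: -5--5=0, -5-3=-8, -5-4=-9, -5-5=-10, -5-7=-12
a = 3: 3--5=8, 3-3=0, 3-4=-1, 3-5=-2, 3-7=-4
a = 4: 4--5=9, 4-3=1, 4-4=0, 4-5=-1, 4-7=-3
a = 5: 5--5=10, 5-3=2, 5-4=1, 5-5=0, 5-7=-2
a = 7: 7--5=12, 7-3=4, 7-4=3, 7-5=2, 7-7=0
Collecting distinct values (and noting 0 appears from a-a):
A - A = {-12, -10, -9, -8, -4, -3, -2, -1, 0, 1, 2, 3, 4, 8, 9, 10, 12}
|A - A| = 17

A - A = {-12, -10, -9, -8, -4, -3, -2, -1, 0, 1, 2, 3, 4, 8, 9, 10, 12}


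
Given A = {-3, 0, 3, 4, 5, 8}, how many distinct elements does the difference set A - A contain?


A - A = {a - a' : a, a' ∈ A}; |A| = 6.
Bounds: 2|A|-1 ≤ |A - A| ≤ |A|² - |A| + 1, i.e. 11 ≤ |A - A| ≤ 31.
Note: 0 ∈ A - A always (from a - a). The set is symmetric: if d ∈ A - A then -d ∈ A - A.
Enumerate nonzero differences d = a - a' with a > a' (then include -d):
Positive differences: {1, 2, 3, 4, 5, 6, 7, 8, 11}
Full difference set: {0} ∪ (positive diffs) ∪ (negative diffs).
|A - A| = 1 + 2·9 = 19 (matches direct enumeration: 19).

|A - A| = 19


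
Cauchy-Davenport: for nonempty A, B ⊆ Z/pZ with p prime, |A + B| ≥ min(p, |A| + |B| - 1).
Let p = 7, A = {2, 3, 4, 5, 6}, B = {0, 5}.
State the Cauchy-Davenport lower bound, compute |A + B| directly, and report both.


Cauchy-Davenport: |A + B| ≥ min(p, |A| + |B| - 1) for A, B nonempty in Z/pZ.
|A| = 5, |B| = 2, p = 7.
CD lower bound = min(7, 5 + 2 - 1) = min(7, 6) = 6.
Compute A + B mod 7 directly:
a = 2: 2+0=2, 2+5=0
a = 3: 3+0=3, 3+5=1
a = 4: 4+0=4, 4+5=2
a = 5: 5+0=5, 5+5=3
a = 6: 6+0=6, 6+5=4
A + B = {0, 1, 2, 3, 4, 5, 6}, so |A + B| = 7.
Verify: 7 ≥ 6? Yes ✓.

CD lower bound = 6, actual |A + B| = 7.


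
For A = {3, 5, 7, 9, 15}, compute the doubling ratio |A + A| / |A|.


|A| = 5.
Compute A + A by enumerating all 25 pairs.
A + A = {6, 8, 10, 12, 14, 16, 18, 20, 22, 24, 30}, so |A + A| = 11.
K = |A + A| / |A| = 11/5 (already in lowest terms) ≈ 2.2000.
Reference: AP of size 5 gives K = 9/5 ≈ 1.8000; a fully generic set of size 5 gives K ≈ 3.0000.

|A| = 5, |A + A| = 11, K = 11/5.


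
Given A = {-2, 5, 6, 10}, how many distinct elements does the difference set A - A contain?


A - A = {a - a' : a, a' ∈ A}; |A| = 4.
Bounds: 2|A|-1 ≤ |A - A| ≤ |A|² - |A| + 1, i.e. 7 ≤ |A - A| ≤ 13.
Note: 0 ∈ A - A always (from a - a). The set is symmetric: if d ∈ A - A then -d ∈ A - A.
Enumerate nonzero differences d = a - a' with a > a' (then include -d):
Positive differences: {1, 4, 5, 7, 8, 12}
Full difference set: {0} ∪ (positive diffs) ∪ (negative diffs).
|A - A| = 1 + 2·6 = 13 (matches direct enumeration: 13).

|A - A| = 13


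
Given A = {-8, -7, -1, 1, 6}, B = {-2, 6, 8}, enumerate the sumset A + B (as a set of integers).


A + B = {a + b : a ∈ A, b ∈ B}.
Enumerate all |A|·|B| = 5·3 = 15 pairs (a, b) and collect distinct sums.
a = -8: -8+-2=-10, -8+6=-2, -8+8=0
a = -7: -7+-2=-9, -7+6=-1, -7+8=1
a = -1: -1+-2=-3, -1+6=5, -1+8=7
a = 1: 1+-2=-1, 1+6=7, 1+8=9
a = 6: 6+-2=4, 6+6=12, 6+8=14
Collecting distinct sums: A + B = {-10, -9, -3, -2, -1, 0, 1, 4, 5, 7, 9, 12, 14}
|A + B| = 13

A + B = {-10, -9, -3, -2, -1, 0, 1, 4, 5, 7, 9, 12, 14}


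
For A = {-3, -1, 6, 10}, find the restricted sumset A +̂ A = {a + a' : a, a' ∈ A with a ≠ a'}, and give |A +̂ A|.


Restricted sumset: A +̂ A = {a + a' : a ∈ A, a' ∈ A, a ≠ a'}.
Equivalently, take A + A and drop any sum 2a that is achievable ONLY as a + a for a ∈ A (i.e. sums representable only with equal summands).
Enumerate pairs (a, a') with a < a' (symmetric, so each unordered pair gives one sum; this covers all a ≠ a'):
  -3 + -1 = -4
  -3 + 6 = 3
  -3 + 10 = 7
  -1 + 6 = 5
  -1 + 10 = 9
  6 + 10 = 16
Collected distinct sums: {-4, 3, 5, 7, 9, 16}
|A +̂ A| = 6
(Reference bound: |A +̂ A| ≥ 2|A| - 3 for |A| ≥ 2, with |A| = 4 giving ≥ 5.)

|A +̂ A| = 6


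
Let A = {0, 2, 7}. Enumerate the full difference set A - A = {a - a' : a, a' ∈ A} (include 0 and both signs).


A - A = {a - a' : a, a' ∈ A}.
Compute a - a' for each ordered pair (a, a'):
a = 0: 0-0=0, 0-2=-2, 0-7=-7
a = 2: 2-0=2, 2-2=0, 2-7=-5
a = 7: 7-0=7, 7-2=5, 7-7=0
Collecting distinct values (and noting 0 appears from a-a):
A - A = {-7, -5, -2, 0, 2, 5, 7}
|A - A| = 7

A - A = {-7, -5, -2, 0, 2, 5, 7}


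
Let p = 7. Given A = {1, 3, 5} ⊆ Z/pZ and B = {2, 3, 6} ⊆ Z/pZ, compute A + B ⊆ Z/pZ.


Work in Z/7Z: reduce every sum a + b modulo 7.
Enumerate all 9 pairs:
a = 1: 1+2=3, 1+3=4, 1+6=0
a = 3: 3+2=5, 3+3=6, 3+6=2
a = 5: 5+2=0, 5+3=1, 5+6=4
Distinct residues collected: {0, 1, 2, 3, 4, 5, 6}
|A + B| = 7 (out of 7 total residues).

A + B = {0, 1, 2, 3, 4, 5, 6}


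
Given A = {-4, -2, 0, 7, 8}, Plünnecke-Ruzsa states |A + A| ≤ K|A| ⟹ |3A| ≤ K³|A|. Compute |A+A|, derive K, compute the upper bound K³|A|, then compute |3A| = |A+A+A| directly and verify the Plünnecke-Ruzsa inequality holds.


|A| = 5.
Step 1: Compute A + A by enumerating all 25 pairs.
A + A = {-8, -6, -4, -2, 0, 3, 4, 5, 6, 7, 8, 14, 15, 16}, so |A + A| = 14.
Step 2: Doubling constant K = |A + A|/|A| = 14/5 = 14/5 ≈ 2.8000.
Step 3: Plünnecke-Ruzsa gives |3A| ≤ K³·|A| = (2.8000)³ · 5 ≈ 109.7600.
Step 4: Compute 3A = A + A + A directly by enumerating all triples (a,b,c) ∈ A³; |3A| = 27.
Step 5: Check 27 ≤ 109.7600? Yes ✓.

K = 14/5, Plünnecke-Ruzsa bound K³|A| ≈ 109.7600, |3A| = 27, inequality holds.


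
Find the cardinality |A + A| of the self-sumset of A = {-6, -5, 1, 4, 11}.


A + A = {a + a' : a, a' ∈ A}; |A| = 5.
General bounds: 2|A| - 1 ≤ |A + A| ≤ |A|(|A|+1)/2, i.e. 9 ≤ |A + A| ≤ 15.
Lower bound 2|A|-1 is attained iff A is an arithmetic progression.
Enumerate sums a + a' for a ≤ a' (symmetric, so this suffices):
a = -6: -6+-6=-12, -6+-5=-11, -6+1=-5, -6+4=-2, -6+11=5
a = -5: -5+-5=-10, -5+1=-4, -5+4=-1, -5+11=6
a = 1: 1+1=2, 1+4=5, 1+11=12
a = 4: 4+4=8, 4+11=15
a = 11: 11+11=22
Distinct sums: {-12, -11, -10, -5, -4, -2, -1, 2, 5, 6, 8, 12, 15, 22}
|A + A| = 14

|A + A| = 14


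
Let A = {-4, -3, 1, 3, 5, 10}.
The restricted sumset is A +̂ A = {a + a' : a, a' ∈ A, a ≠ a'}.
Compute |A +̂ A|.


Restricted sumset: A +̂ A = {a + a' : a ∈ A, a' ∈ A, a ≠ a'}.
Equivalently, take A + A and drop any sum 2a that is achievable ONLY as a + a for a ∈ A (i.e. sums representable only with equal summands).
Enumerate pairs (a, a') with a < a' (symmetric, so each unordered pair gives one sum; this covers all a ≠ a'):
  -4 + -3 = -7
  -4 + 1 = -3
  -4 + 3 = -1
  -4 + 5 = 1
  -4 + 10 = 6
  -3 + 1 = -2
  -3 + 3 = 0
  -3 + 5 = 2
  -3 + 10 = 7
  1 + 3 = 4
  1 + 5 = 6
  1 + 10 = 11
  3 + 5 = 8
  3 + 10 = 13
  5 + 10 = 15
Collected distinct sums: {-7, -3, -2, -1, 0, 1, 2, 4, 6, 7, 8, 11, 13, 15}
|A +̂ A| = 14
(Reference bound: |A +̂ A| ≥ 2|A| - 3 for |A| ≥ 2, with |A| = 6 giving ≥ 9.)

|A +̂ A| = 14


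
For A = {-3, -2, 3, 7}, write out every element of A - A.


A - A = {a - a' : a, a' ∈ A}.
Compute a - a' for each ordered pair (a, a'):
a = -3: -3--3=0, -3--2=-1, -3-3=-6, -3-7=-10
a = -2: -2--3=1, -2--2=0, -2-3=-5, -2-7=-9
a = 3: 3--3=6, 3--2=5, 3-3=0, 3-7=-4
a = 7: 7--3=10, 7--2=9, 7-3=4, 7-7=0
Collecting distinct values (and noting 0 appears from a-a):
A - A = {-10, -9, -6, -5, -4, -1, 0, 1, 4, 5, 6, 9, 10}
|A - A| = 13

A - A = {-10, -9, -6, -5, -4, -1, 0, 1, 4, 5, 6, 9, 10}


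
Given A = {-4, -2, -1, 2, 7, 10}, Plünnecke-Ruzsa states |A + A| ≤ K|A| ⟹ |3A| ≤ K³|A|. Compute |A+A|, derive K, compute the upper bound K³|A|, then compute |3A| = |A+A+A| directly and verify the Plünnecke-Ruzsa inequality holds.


|A| = 6.
Step 1: Compute A + A by enumerating all 36 pairs.
A + A = {-8, -6, -5, -4, -3, -2, 0, 1, 3, 4, 5, 6, 8, 9, 12, 14, 17, 20}, so |A + A| = 18.
Step 2: Doubling constant K = |A + A|/|A| = 18/6 = 18/6 ≈ 3.0000.
Step 3: Plünnecke-Ruzsa gives |3A| ≤ K³·|A| = (3.0000)³ · 6 ≈ 162.0000.
Step 4: Compute 3A = A + A + A directly by enumerating all triples (a,b,c) ∈ A³; |3A| = 34.
Step 5: Check 34 ≤ 162.0000? Yes ✓.

K = 18/6, Plünnecke-Ruzsa bound K³|A| ≈ 162.0000, |3A| = 34, inequality holds.


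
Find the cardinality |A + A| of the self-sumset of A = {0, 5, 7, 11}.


A + A = {a + a' : a, a' ∈ A}; |A| = 4.
General bounds: 2|A| - 1 ≤ |A + A| ≤ |A|(|A|+1)/2, i.e. 7 ≤ |A + A| ≤ 10.
Lower bound 2|A|-1 is attained iff A is an arithmetic progression.
Enumerate sums a + a' for a ≤ a' (symmetric, so this suffices):
a = 0: 0+0=0, 0+5=5, 0+7=7, 0+11=11
a = 5: 5+5=10, 5+7=12, 5+11=16
a = 7: 7+7=14, 7+11=18
a = 11: 11+11=22
Distinct sums: {0, 5, 7, 10, 11, 12, 14, 16, 18, 22}
|A + A| = 10

|A + A| = 10


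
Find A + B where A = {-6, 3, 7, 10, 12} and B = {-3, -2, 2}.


A + B = {a + b : a ∈ A, b ∈ B}.
Enumerate all |A|·|B| = 5·3 = 15 pairs (a, b) and collect distinct sums.
a = -6: -6+-3=-9, -6+-2=-8, -6+2=-4
a = 3: 3+-3=0, 3+-2=1, 3+2=5
a = 7: 7+-3=4, 7+-2=5, 7+2=9
a = 10: 10+-3=7, 10+-2=8, 10+2=12
a = 12: 12+-3=9, 12+-2=10, 12+2=14
Collecting distinct sums: A + B = {-9, -8, -4, 0, 1, 4, 5, 7, 8, 9, 10, 12, 14}
|A + B| = 13

A + B = {-9, -8, -4, 0, 1, 4, 5, 7, 8, 9, 10, 12, 14}


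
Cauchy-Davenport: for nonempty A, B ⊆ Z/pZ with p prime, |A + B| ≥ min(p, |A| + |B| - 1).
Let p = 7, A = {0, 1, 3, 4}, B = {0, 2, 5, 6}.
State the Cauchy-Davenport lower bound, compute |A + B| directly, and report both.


Cauchy-Davenport: |A + B| ≥ min(p, |A| + |B| - 1) for A, B nonempty in Z/pZ.
|A| = 4, |B| = 4, p = 7.
CD lower bound = min(7, 4 + 4 - 1) = min(7, 7) = 7.
Compute A + B mod 7 directly:
a = 0: 0+0=0, 0+2=2, 0+5=5, 0+6=6
a = 1: 1+0=1, 1+2=3, 1+5=6, 1+6=0
a = 3: 3+0=3, 3+2=5, 3+5=1, 3+6=2
a = 4: 4+0=4, 4+2=6, 4+5=2, 4+6=3
A + B = {0, 1, 2, 3, 4, 5, 6}, so |A + B| = 7.
Verify: 7 ≥ 7? Yes ✓.

CD lower bound = 7, actual |A + B| = 7.


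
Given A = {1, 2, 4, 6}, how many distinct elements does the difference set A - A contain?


A - A = {a - a' : a, a' ∈ A}; |A| = 4.
Bounds: 2|A|-1 ≤ |A - A| ≤ |A|² - |A| + 1, i.e. 7 ≤ |A - A| ≤ 13.
Note: 0 ∈ A - A always (from a - a). The set is symmetric: if d ∈ A - A then -d ∈ A - A.
Enumerate nonzero differences d = a - a' with a > a' (then include -d):
Positive differences: {1, 2, 3, 4, 5}
Full difference set: {0} ∪ (positive diffs) ∪ (negative diffs).
|A - A| = 1 + 2·5 = 11 (matches direct enumeration: 11).

|A - A| = 11


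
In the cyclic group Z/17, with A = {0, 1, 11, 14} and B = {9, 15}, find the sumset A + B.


Work in Z/17Z: reduce every sum a + b modulo 17.
Enumerate all 8 pairs:
a = 0: 0+9=9, 0+15=15
a = 1: 1+9=10, 1+15=16
a = 11: 11+9=3, 11+15=9
a = 14: 14+9=6, 14+15=12
Distinct residues collected: {3, 6, 9, 10, 12, 15, 16}
|A + B| = 7 (out of 17 total residues).

A + B = {3, 6, 9, 10, 12, 15, 16}


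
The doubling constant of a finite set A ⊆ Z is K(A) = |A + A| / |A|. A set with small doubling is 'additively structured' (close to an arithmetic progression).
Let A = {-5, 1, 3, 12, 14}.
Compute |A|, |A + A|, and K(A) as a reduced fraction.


|A| = 5.
Compute A + A by enumerating all 25 pairs.
A + A = {-10, -4, -2, 2, 4, 6, 7, 9, 13, 15, 17, 24, 26, 28}, so |A + A| = 14.
K = |A + A| / |A| = 14/5 (already in lowest terms) ≈ 2.8000.
Reference: AP of size 5 gives K = 9/5 ≈ 1.8000; a fully generic set of size 5 gives K ≈ 3.0000.

|A| = 5, |A + A| = 14, K = 14/5.


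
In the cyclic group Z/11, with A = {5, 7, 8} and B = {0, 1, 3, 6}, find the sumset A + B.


Work in Z/11Z: reduce every sum a + b modulo 11.
Enumerate all 12 pairs:
a = 5: 5+0=5, 5+1=6, 5+3=8, 5+6=0
a = 7: 7+0=7, 7+1=8, 7+3=10, 7+6=2
a = 8: 8+0=8, 8+1=9, 8+3=0, 8+6=3
Distinct residues collected: {0, 2, 3, 5, 6, 7, 8, 9, 10}
|A + B| = 9 (out of 11 total residues).

A + B = {0, 2, 3, 5, 6, 7, 8, 9, 10}


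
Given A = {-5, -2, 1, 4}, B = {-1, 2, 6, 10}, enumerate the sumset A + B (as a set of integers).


A + B = {a + b : a ∈ A, b ∈ B}.
Enumerate all |A|·|B| = 4·4 = 16 pairs (a, b) and collect distinct sums.
a = -5: -5+-1=-6, -5+2=-3, -5+6=1, -5+10=5
a = -2: -2+-1=-3, -2+2=0, -2+6=4, -2+10=8
a = 1: 1+-1=0, 1+2=3, 1+6=7, 1+10=11
a = 4: 4+-1=3, 4+2=6, 4+6=10, 4+10=14
Collecting distinct sums: A + B = {-6, -3, 0, 1, 3, 4, 5, 6, 7, 8, 10, 11, 14}
|A + B| = 13

A + B = {-6, -3, 0, 1, 3, 4, 5, 6, 7, 8, 10, 11, 14}


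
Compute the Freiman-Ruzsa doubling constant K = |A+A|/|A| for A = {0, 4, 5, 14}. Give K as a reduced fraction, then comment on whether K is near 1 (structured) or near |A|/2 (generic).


|A| = 4.
Compute A + A by enumerating all 16 pairs.
A + A = {0, 4, 5, 8, 9, 10, 14, 18, 19, 28}, so |A + A| = 10.
K = |A + A| / |A| = 10/4 = 5/2 ≈ 2.5000.
Reference: AP of size 4 gives K = 7/4 ≈ 1.7500; a fully generic set of size 4 gives K ≈ 2.5000.

|A| = 4, |A + A| = 10, K = 10/4 = 5/2.


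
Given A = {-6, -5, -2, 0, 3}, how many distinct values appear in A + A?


A + A = {a + a' : a, a' ∈ A}; |A| = 5.
General bounds: 2|A| - 1 ≤ |A + A| ≤ |A|(|A|+1)/2, i.e. 9 ≤ |A + A| ≤ 15.
Lower bound 2|A|-1 is attained iff A is an arithmetic progression.
Enumerate sums a + a' for a ≤ a' (symmetric, so this suffices):
a = -6: -6+-6=-12, -6+-5=-11, -6+-2=-8, -6+0=-6, -6+3=-3
a = -5: -5+-5=-10, -5+-2=-7, -5+0=-5, -5+3=-2
a = -2: -2+-2=-4, -2+0=-2, -2+3=1
a = 0: 0+0=0, 0+3=3
a = 3: 3+3=6
Distinct sums: {-12, -11, -10, -8, -7, -6, -5, -4, -3, -2, 0, 1, 3, 6}
|A + A| = 14

|A + A| = 14


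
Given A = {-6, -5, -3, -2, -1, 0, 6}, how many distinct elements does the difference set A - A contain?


A - A = {a - a' : a, a' ∈ A}; |A| = 7.
Bounds: 2|A|-1 ≤ |A - A| ≤ |A|² - |A| + 1, i.e. 13 ≤ |A - A| ≤ 43.
Note: 0 ∈ A - A always (from a - a). The set is symmetric: if d ∈ A - A then -d ∈ A - A.
Enumerate nonzero differences d = a - a' with a > a' (then include -d):
Positive differences: {1, 2, 3, 4, 5, 6, 7, 8, 9, 11, 12}
Full difference set: {0} ∪ (positive diffs) ∪ (negative diffs).
|A - A| = 1 + 2·11 = 23 (matches direct enumeration: 23).

|A - A| = 23


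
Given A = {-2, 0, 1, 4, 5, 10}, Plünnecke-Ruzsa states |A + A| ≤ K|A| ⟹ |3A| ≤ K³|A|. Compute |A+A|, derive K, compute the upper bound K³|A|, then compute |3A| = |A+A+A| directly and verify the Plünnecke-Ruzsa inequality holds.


|A| = 6.
Step 1: Compute A + A by enumerating all 36 pairs.
A + A = {-4, -2, -1, 0, 1, 2, 3, 4, 5, 6, 8, 9, 10, 11, 14, 15, 20}, so |A + A| = 17.
Step 2: Doubling constant K = |A + A|/|A| = 17/6 = 17/6 ≈ 2.8333.
Step 3: Plünnecke-Ruzsa gives |3A| ≤ K³·|A| = (2.8333)³ · 6 ≈ 136.4722.
Step 4: Compute 3A = A + A + A directly by enumerating all triples (a,b,c) ∈ A³; |3A| = 29.
Step 5: Check 29 ≤ 136.4722? Yes ✓.

K = 17/6, Plünnecke-Ruzsa bound K³|A| ≈ 136.4722, |3A| = 29, inequality holds.


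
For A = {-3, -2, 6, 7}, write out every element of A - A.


A - A = {a - a' : a, a' ∈ A}.
Compute a - a' for each ordered pair (a, a'):
a = -3: -3--3=0, -3--2=-1, -3-6=-9, -3-7=-10
a = -2: -2--3=1, -2--2=0, -2-6=-8, -2-7=-9
a = 6: 6--3=9, 6--2=8, 6-6=0, 6-7=-1
a = 7: 7--3=10, 7--2=9, 7-6=1, 7-7=0
Collecting distinct values (and noting 0 appears from a-a):
A - A = {-10, -9, -8, -1, 0, 1, 8, 9, 10}
|A - A| = 9

A - A = {-10, -9, -8, -1, 0, 1, 8, 9, 10}


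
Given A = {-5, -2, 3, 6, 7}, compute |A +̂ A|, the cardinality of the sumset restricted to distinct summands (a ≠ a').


Restricted sumset: A +̂ A = {a + a' : a ∈ A, a' ∈ A, a ≠ a'}.
Equivalently, take A + A and drop any sum 2a that is achievable ONLY as a + a for a ∈ A (i.e. sums representable only with equal summands).
Enumerate pairs (a, a') with a < a' (symmetric, so each unordered pair gives one sum; this covers all a ≠ a'):
  -5 + -2 = -7
  -5 + 3 = -2
  -5 + 6 = 1
  -5 + 7 = 2
  -2 + 3 = 1
  -2 + 6 = 4
  -2 + 7 = 5
  3 + 6 = 9
  3 + 7 = 10
  6 + 7 = 13
Collected distinct sums: {-7, -2, 1, 2, 4, 5, 9, 10, 13}
|A +̂ A| = 9
(Reference bound: |A +̂ A| ≥ 2|A| - 3 for |A| ≥ 2, with |A| = 5 giving ≥ 7.)

|A +̂ A| = 9


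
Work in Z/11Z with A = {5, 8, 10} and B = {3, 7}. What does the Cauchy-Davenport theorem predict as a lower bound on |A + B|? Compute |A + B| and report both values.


Cauchy-Davenport: |A + B| ≥ min(p, |A| + |B| - 1) for A, B nonempty in Z/pZ.
|A| = 3, |B| = 2, p = 11.
CD lower bound = min(11, 3 + 2 - 1) = min(11, 4) = 4.
Compute A + B mod 11 directly:
a = 5: 5+3=8, 5+7=1
a = 8: 8+3=0, 8+7=4
a = 10: 10+3=2, 10+7=6
A + B = {0, 1, 2, 4, 6, 8}, so |A + B| = 6.
Verify: 6 ≥ 4? Yes ✓.

CD lower bound = 4, actual |A + B| = 6.


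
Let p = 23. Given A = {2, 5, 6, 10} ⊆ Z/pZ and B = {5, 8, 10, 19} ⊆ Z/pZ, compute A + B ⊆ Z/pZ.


Work in Z/23Z: reduce every sum a + b modulo 23.
Enumerate all 16 pairs:
a = 2: 2+5=7, 2+8=10, 2+10=12, 2+19=21
a = 5: 5+5=10, 5+8=13, 5+10=15, 5+19=1
a = 6: 6+5=11, 6+8=14, 6+10=16, 6+19=2
a = 10: 10+5=15, 10+8=18, 10+10=20, 10+19=6
Distinct residues collected: {1, 2, 6, 7, 10, 11, 12, 13, 14, 15, 16, 18, 20, 21}
|A + B| = 14 (out of 23 total residues).

A + B = {1, 2, 6, 7, 10, 11, 12, 13, 14, 15, 16, 18, 20, 21}


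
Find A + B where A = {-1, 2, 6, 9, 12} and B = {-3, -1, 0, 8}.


A + B = {a + b : a ∈ A, b ∈ B}.
Enumerate all |A|·|B| = 5·4 = 20 pairs (a, b) and collect distinct sums.
a = -1: -1+-3=-4, -1+-1=-2, -1+0=-1, -1+8=7
a = 2: 2+-3=-1, 2+-1=1, 2+0=2, 2+8=10
a = 6: 6+-3=3, 6+-1=5, 6+0=6, 6+8=14
a = 9: 9+-3=6, 9+-1=8, 9+0=9, 9+8=17
a = 12: 12+-3=9, 12+-1=11, 12+0=12, 12+8=20
Collecting distinct sums: A + B = {-4, -2, -1, 1, 2, 3, 5, 6, 7, 8, 9, 10, 11, 12, 14, 17, 20}
|A + B| = 17

A + B = {-4, -2, -1, 1, 2, 3, 5, 6, 7, 8, 9, 10, 11, 12, 14, 17, 20}


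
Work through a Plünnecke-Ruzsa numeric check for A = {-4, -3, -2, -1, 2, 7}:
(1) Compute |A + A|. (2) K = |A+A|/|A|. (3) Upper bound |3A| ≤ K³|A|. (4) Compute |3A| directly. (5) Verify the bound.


|A| = 6.
Step 1: Compute A + A by enumerating all 36 pairs.
A + A = {-8, -7, -6, -5, -4, -3, -2, -1, 0, 1, 3, 4, 5, 6, 9, 14}, so |A + A| = 16.
Step 2: Doubling constant K = |A + A|/|A| = 16/6 = 16/6 ≈ 2.6667.
Step 3: Plünnecke-Ruzsa gives |3A| ≤ K³·|A| = (2.6667)³ · 6 ≈ 113.7778.
Step 4: Compute 3A = A + A + A directly by enumerating all triples (a,b,c) ∈ A³; |3A| = 27.
Step 5: Check 27 ≤ 113.7778? Yes ✓.

K = 16/6, Plünnecke-Ruzsa bound K³|A| ≈ 113.7778, |3A| = 27, inequality holds.


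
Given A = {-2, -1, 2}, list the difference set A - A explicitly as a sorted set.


A - A = {a - a' : a, a' ∈ A}.
Compute a - a' for each ordered pair (a, a'):
a = -2: -2--2=0, -2--1=-1, -2-2=-4
a = -1: -1--2=1, -1--1=0, -1-2=-3
a = 2: 2--2=4, 2--1=3, 2-2=0
Collecting distinct values (and noting 0 appears from a-a):
A - A = {-4, -3, -1, 0, 1, 3, 4}
|A - A| = 7

A - A = {-4, -3, -1, 0, 1, 3, 4}


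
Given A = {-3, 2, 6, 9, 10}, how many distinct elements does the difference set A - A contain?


A - A = {a - a' : a, a' ∈ A}; |A| = 5.
Bounds: 2|A|-1 ≤ |A - A| ≤ |A|² - |A| + 1, i.e. 9 ≤ |A - A| ≤ 21.
Note: 0 ∈ A - A always (from a - a). The set is symmetric: if d ∈ A - A then -d ∈ A - A.
Enumerate nonzero differences d = a - a' with a > a' (then include -d):
Positive differences: {1, 3, 4, 5, 7, 8, 9, 12, 13}
Full difference set: {0} ∪ (positive diffs) ∪ (negative diffs).
|A - A| = 1 + 2·9 = 19 (matches direct enumeration: 19).

|A - A| = 19


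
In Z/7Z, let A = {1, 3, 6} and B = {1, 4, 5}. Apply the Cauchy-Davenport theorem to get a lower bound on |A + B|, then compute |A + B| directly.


Cauchy-Davenport: |A + B| ≥ min(p, |A| + |B| - 1) for A, B nonempty in Z/pZ.
|A| = 3, |B| = 3, p = 7.
CD lower bound = min(7, 3 + 3 - 1) = min(7, 5) = 5.
Compute A + B mod 7 directly:
a = 1: 1+1=2, 1+4=5, 1+5=6
a = 3: 3+1=4, 3+4=0, 3+5=1
a = 6: 6+1=0, 6+4=3, 6+5=4
A + B = {0, 1, 2, 3, 4, 5, 6}, so |A + B| = 7.
Verify: 7 ≥ 5? Yes ✓.

CD lower bound = 5, actual |A + B| = 7.


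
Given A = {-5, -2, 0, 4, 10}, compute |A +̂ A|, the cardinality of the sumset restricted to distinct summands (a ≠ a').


Restricted sumset: A +̂ A = {a + a' : a ∈ A, a' ∈ A, a ≠ a'}.
Equivalently, take A + A and drop any sum 2a that is achievable ONLY as a + a for a ∈ A (i.e. sums representable only with equal summands).
Enumerate pairs (a, a') with a < a' (symmetric, so each unordered pair gives one sum; this covers all a ≠ a'):
  -5 + -2 = -7
  -5 + 0 = -5
  -5 + 4 = -1
  -5 + 10 = 5
  -2 + 0 = -2
  -2 + 4 = 2
  -2 + 10 = 8
  0 + 4 = 4
  0 + 10 = 10
  4 + 10 = 14
Collected distinct sums: {-7, -5, -2, -1, 2, 4, 5, 8, 10, 14}
|A +̂ A| = 10
(Reference bound: |A +̂ A| ≥ 2|A| - 3 for |A| ≥ 2, with |A| = 5 giving ≥ 7.)

|A +̂ A| = 10


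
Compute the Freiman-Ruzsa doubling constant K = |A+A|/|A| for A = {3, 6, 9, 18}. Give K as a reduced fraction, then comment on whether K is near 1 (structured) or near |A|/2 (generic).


|A| = 4.
Compute A + A by enumerating all 16 pairs.
A + A = {6, 9, 12, 15, 18, 21, 24, 27, 36}, so |A + A| = 9.
K = |A + A| / |A| = 9/4 (already in lowest terms) ≈ 2.2500.
Reference: AP of size 4 gives K = 7/4 ≈ 1.7500; a fully generic set of size 4 gives K ≈ 2.5000.

|A| = 4, |A + A| = 9, K = 9/4.


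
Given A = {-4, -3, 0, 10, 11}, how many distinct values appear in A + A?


A + A = {a + a' : a, a' ∈ A}; |A| = 5.
General bounds: 2|A| - 1 ≤ |A + A| ≤ |A|(|A|+1)/2, i.e. 9 ≤ |A + A| ≤ 15.
Lower bound 2|A|-1 is attained iff A is an arithmetic progression.
Enumerate sums a + a' for a ≤ a' (symmetric, so this suffices):
a = -4: -4+-4=-8, -4+-3=-7, -4+0=-4, -4+10=6, -4+11=7
a = -3: -3+-3=-6, -3+0=-3, -3+10=7, -3+11=8
a = 0: 0+0=0, 0+10=10, 0+11=11
a = 10: 10+10=20, 10+11=21
a = 11: 11+11=22
Distinct sums: {-8, -7, -6, -4, -3, 0, 6, 7, 8, 10, 11, 20, 21, 22}
|A + A| = 14

|A + A| = 14


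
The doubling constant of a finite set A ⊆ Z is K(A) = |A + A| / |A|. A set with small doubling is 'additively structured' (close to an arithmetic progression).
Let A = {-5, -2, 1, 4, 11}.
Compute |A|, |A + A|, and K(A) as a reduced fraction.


|A| = 5.
Compute A + A by enumerating all 25 pairs.
A + A = {-10, -7, -4, -1, 2, 5, 6, 8, 9, 12, 15, 22}, so |A + A| = 12.
K = |A + A| / |A| = 12/5 (already in lowest terms) ≈ 2.4000.
Reference: AP of size 5 gives K = 9/5 ≈ 1.8000; a fully generic set of size 5 gives K ≈ 3.0000.

|A| = 5, |A + A| = 12, K = 12/5.


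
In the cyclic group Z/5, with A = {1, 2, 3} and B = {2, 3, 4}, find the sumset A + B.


Work in Z/5Z: reduce every sum a + b modulo 5.
Enumerate all 9 pairs:
a = 1: 1+2=3, 1+3=4, 1+4=0
a = 2: 2+2=4, 2+3=0, 2+4=1
a = 3: 3+2=0, 3+3=1, 3+4=2
Distinct residues collected: {0, 1, 2, 3, 4}
|A + B| = 5 (out of 5 total residues).

A + B = {0, 1, 2, 3, 4}


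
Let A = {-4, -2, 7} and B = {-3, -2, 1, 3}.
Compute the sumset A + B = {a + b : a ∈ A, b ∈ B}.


A + B = {a + b : a ∈ A, b ∈ B}.
Enumerate all |A|·|B| = 3·4 = 12 pairs (a, b) and collect distinct sums.
a = -4: -4+-3=-7, -4+-2=-6, -4+1=-3, -4+3=-1
a = -2: -2+-3=-5, -2+-2=-4, -2+1=-1, -2+3=1
a = 7: 7+-3=4, 7+-2=5, 7+1=8, 7+3=10
Collecting distinct sums: A + B = {-7, -6, -5, -4, -3, -1, 1, 4, 5, 8, 10}
|A + B| = 11

A + B = {-7, -6, -5, -4, -3, -1, 1, 4, 5, 8, 10}


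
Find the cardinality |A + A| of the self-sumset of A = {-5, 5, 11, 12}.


A + A = {a + a' : a, a' ∈ A}; |A| = 4.
General bounds: 2|A| - 1 ≤ |A + A| ≤ |A|(|A|+1)/2, i.e. 7 ≤ |A + A| ≤ 10.
Lower bound 2|A|-1 is attained iff A is an arithmetic progression.
Enumerate sums a + a' for a ≤ a' (symmetric, so this suffices):
a = -5: -5+-5=-10, -5+5=0, -5+11=6, -5+12=7
a = 5: 5+5=10, 5+11=16, 5+12=17
a = 11: 11+11=22, 11+12=23
a = 12: 12+12=24
Distinct sums: {-10, 0, 6, 7, 10, 16, 17, 22, 23, 24}
|A + A| = 10

|A + A| = 10


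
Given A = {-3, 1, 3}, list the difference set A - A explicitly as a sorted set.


A - A = {a - a' : a, a' ∈ A}.
Compute a - a' for each ordered pair (a, a'):
a = -3: -3--3=0, -3-1=-4, -3-3=-6
a = 1: 1--3=4, 1-1=0, 1-3=-2
a = 3: 3--3=6, 3-1=2, 3-3=0
Collecting distinct values (and noting 0 appears from a-a):
A - A = {-6, -4, -2, 0, 2, 4, 6}
|A - A| = 7

A - A = {-6, -4, -2, 0, 2, 4, 6}


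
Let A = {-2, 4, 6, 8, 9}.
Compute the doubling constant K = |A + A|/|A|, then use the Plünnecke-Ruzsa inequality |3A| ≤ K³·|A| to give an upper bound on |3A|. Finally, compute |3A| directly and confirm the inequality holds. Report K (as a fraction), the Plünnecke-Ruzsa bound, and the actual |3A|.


|A| = 5.
Step 1: Compute A + A by enumerating all 25 pairs.
A + A = {-4, 2, 4, 6, 7, 8, 10, 12, 13, 14, 15, 16, 17, 18}, so |A + A| = 14.
Step 2: Doubling constant K = |A + A|/|A| = 14/5 = 14/5 ≈ 2.8000.
Step 3: Plünnecke-Ruzsa gives |3A| ≤ K³·|A| = (2.8000)³ · 5 ≈ 109.7600.
Step 4: Compute 3A = A + A + A directly by enumerating all triples (a,b,c) ∈ A³; |3A| = 25.
Step 5: Check 25 ≤ 109.7600? Yes ✓.

K = 14/5, Plünnecke-Ruzsa bound K³|A| ≈ 109.7600, |3A| = 25, inequality holds.


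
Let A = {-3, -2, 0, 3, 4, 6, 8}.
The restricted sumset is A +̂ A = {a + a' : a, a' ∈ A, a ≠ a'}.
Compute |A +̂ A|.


Restricted sumset: A +̂ A = {a + a' : a ∈ A, a' ∈ A, a ≠ a'}.
Equivalently, take A + A and drop any sum 2a that is achievable ONLY as a + a for a ∈ A (i.e. sums representable only with equal summands).
Enumerate pairs (a, a') with a < a' (symmetric, so each unordered pair gives one sum; this covers all a ≠ a'):
  -3 + -2 = -5
  -3 + 0 = -3
  -3 + 3 = 0
  -3 + 4 = 1
  -3 + 6 = 3
  -3 + 8 = 5
  -2 + 0 = -2
  -2 + 3 = 1
  -2 + 4 = 2
  -2 + 6 = 4
  -2 + 8 = 6
  0 + 3 = 3
  0 + 4 = 4
  0 + 6 = 6
  0 + 8 = 8
  3 + 4 = 7
  3 + 6 = 9
  3 + 8 = 11
  4 + 6 = 10
  4 + 8 = 12
  6 + 8 = 14
Collected distinct sums: {-5, -3, -2, 0, 1, 2, 3, 4, 5, 6, 7, 8, 9, 10, 11, 12, 14}
|A +̂ A| = 17
(Reference bound: |A +̂ A| ≥ 2|A| - 3 for |A| ≥ 2, with |A| = 7 giving ≥ 11.)

|A +̂ A| = 17


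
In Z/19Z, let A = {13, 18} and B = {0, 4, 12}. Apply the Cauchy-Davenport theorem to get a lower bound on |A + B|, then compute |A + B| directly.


Cauchy-Davenport: |A + B| ≥ min(p, |A| + |B| - 1) for A, B nonempty in Z/pZ.
|A| = 2, |B| = 3, p = 19.
CD lower bound = min(19, 2 + 3 - 1) = min(19, 4) = 4.
Compute A + B mod 19 directly:
a = 13: 13+0=13, 13+4=17, 13+12=6
a = 18: 18+0=18, 18+4=3, 18+12=11
A + B = {3, 6, 11, 13, 17, 18}, so |A + B| = 6.
Verify: 6 ≥ 4? Yes ✓.

CD lower bound = 4, actual |A + B| = 6.


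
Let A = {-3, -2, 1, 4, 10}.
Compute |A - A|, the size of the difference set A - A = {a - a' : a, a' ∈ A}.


A - A = {a - a' : a, a' ∈ A}; |A| = 5.
Bounds: 2|A|-1 ≤ |A - A| ≤ |A|² - |A| + 1, i.e. 9 ≤ |A - A| ≤ 21.
Note: 0 ∈ A - A always (from a - a). The set is symmetric: if d ∈ A - A then -d ∈ A - A.
Enumerate nonzero differences d = a - a' with a > a' (then include -d):
Positive differences: {1, 3, 4, 6, 7, 9, 12, 13}
Full difference set: {0} ∪ (positive diffs) ∪ (negative diffs).
|A - A| = 1 + 2·8 = 17 (matches direct enumeration: 17).

|A - A| = 17


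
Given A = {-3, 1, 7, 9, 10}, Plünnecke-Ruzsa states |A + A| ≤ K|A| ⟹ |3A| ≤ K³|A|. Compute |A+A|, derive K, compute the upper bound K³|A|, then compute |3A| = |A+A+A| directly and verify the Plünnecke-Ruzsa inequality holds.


|A| = 5.
Step 1: Compute A + A by enumerating all 25 pairs.
A + A = {-6, -2, 2, 4, 6, 7, 8, 10, 11, 14, 16, 17, 18, 19, 20}, so |A + A| = 15.
Step 2: Doubling constant K = |A + A|/|A| = 15/5 = 15/5 ≈ 3.0000.
Step 3: Plünnecke-Ruzsa gives |3A| ≤ K³·|A| = (3.0000)³ · 5 ≈ 135.0000.
Step 4: Compute 3A = A + A + A directly by enumerating all triples (a,b,c) ∈ A³; |3A| = 29.
Step 5: Check 29 ≤ 135.0000? Yes ✓.

K = 15/5, Plünnecke-Ruzsa bound K³|A| ≈ 135.0000, |3A| = 29, inequality holds.


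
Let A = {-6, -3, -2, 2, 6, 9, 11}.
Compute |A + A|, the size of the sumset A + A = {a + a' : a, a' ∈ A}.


A + A = {a + a' : a, a' ∈ A}; |A| = 7.
General bounds: 2|A| - 1 ≤ |A + A| ≤ |A|(|A|+1)/2, i.e. 13 ≤ |A + A| ≤ 28.
Lower bound 2|A|-1 is attained iff A is an arithmetic progression.
Enumerate sums a + a' for a ≤ a' (symmetric, so this suffices):
a = -6: -6+-6=-12, -6+-3=-9, -6+-2=-8, -6+2=-4, -6+6=0, -6+9=3, -6+11=5
a = -3: -3+-3=-6, -3+-2=-5, -3+2=-1, -3+6=3, -3+9=6, -3+11=8
a = -2: -2+-2=-4, -2+2=0, -2+6=4, -2+9=7, -2+11=9
a = 2: 2+2=4, 2+6=8, 2+9=11, 2+11=13
a = 6: 6+6=12, 6+9=15, 6+11=17
a = 9: 9+9=18, 9+11=20
a = 11: 11+11=22
Distinct sums: {-12, -9, -8, -6, -5, -4, -1, 0, 3, 4, 5, 6, 7, 8, 9, 11, 12, 13, 15, 17, 18, 20, 22}
|A + A| = 23

|A + A| = 23
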